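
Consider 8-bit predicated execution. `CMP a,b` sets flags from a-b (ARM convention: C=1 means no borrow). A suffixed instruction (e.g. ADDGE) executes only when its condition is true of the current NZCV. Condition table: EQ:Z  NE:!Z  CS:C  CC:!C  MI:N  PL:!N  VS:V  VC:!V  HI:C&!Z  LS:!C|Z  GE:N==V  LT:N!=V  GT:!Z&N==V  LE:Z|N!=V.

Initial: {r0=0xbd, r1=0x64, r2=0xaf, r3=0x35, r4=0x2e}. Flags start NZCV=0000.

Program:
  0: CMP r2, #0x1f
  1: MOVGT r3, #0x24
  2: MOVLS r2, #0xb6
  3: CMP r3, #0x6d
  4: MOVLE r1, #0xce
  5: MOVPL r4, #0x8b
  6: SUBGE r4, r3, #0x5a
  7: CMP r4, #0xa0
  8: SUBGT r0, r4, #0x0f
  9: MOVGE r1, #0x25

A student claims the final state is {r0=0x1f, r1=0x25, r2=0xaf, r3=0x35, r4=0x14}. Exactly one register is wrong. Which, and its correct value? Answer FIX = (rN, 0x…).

[0] flags=1010 → (cmp)
[1] flags=1010 GT?F → skip
[2] flags=1010 LS?F → skip
[3] flags=1000 → (cmp)
[4] flags=1000 LE?T → r1=0xce
[5] flags=1000 PL?F → skip
[6] flags=1000 GE?F → skip
[7] flags=1001 → (cmp)
[8] flags=1001 GT?T → r0=0x1f
[9] flags=1001 GE?T → r1=0x25

FIX = (r4, 0x2e)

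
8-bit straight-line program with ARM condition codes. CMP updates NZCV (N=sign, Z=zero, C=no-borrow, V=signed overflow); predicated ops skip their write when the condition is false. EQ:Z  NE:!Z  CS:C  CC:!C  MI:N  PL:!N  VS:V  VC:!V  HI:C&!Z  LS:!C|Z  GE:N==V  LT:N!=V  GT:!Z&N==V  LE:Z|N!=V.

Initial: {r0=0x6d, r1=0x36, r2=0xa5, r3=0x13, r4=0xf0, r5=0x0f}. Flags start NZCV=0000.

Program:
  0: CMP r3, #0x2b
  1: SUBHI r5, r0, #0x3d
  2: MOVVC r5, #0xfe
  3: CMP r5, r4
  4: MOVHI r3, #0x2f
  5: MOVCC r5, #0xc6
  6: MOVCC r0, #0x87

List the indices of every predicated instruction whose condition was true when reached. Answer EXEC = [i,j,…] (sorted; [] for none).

[0] flags=1000 → (cmp)
[1] flags=1000 HI?F → skip
[2] flags=1000 VC?T → r5=0xfe
[3] flags=0010 → (cmp)
[4] flags=0010 HI?T → r3=0x2f
[5] flags=0010 CC?F → skip
[6] flags=0010 CC?F → skip

EXEC = [2,4]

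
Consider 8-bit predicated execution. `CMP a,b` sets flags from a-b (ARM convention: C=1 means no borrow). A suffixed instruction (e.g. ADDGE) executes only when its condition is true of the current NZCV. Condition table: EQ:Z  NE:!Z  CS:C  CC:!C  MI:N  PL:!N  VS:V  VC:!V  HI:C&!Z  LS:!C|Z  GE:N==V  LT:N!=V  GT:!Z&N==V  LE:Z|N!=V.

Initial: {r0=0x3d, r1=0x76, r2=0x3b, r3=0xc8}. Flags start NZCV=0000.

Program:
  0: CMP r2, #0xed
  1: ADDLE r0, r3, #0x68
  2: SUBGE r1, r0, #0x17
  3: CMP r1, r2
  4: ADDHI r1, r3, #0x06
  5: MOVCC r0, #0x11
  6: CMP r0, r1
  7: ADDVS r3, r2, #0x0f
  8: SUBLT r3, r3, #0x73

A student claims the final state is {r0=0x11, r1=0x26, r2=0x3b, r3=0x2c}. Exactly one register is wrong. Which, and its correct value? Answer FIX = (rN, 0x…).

[0] flags=0000 → (cmp)
[1] flags=0000 LE?F → skip
[2] flags=0000 GE?T → r1=0x26
[3] flags=1000 → (cmp)
[4] flags=1000 HI?F → skip
[5] flags=1000 CC?T → r0=0x11
[6] flags=1000 → (cmp)
[7] flags=1000 VS?F → skip
[8] flags=1000 LT?T → r3=0x55

FIX = (r3, 0x55)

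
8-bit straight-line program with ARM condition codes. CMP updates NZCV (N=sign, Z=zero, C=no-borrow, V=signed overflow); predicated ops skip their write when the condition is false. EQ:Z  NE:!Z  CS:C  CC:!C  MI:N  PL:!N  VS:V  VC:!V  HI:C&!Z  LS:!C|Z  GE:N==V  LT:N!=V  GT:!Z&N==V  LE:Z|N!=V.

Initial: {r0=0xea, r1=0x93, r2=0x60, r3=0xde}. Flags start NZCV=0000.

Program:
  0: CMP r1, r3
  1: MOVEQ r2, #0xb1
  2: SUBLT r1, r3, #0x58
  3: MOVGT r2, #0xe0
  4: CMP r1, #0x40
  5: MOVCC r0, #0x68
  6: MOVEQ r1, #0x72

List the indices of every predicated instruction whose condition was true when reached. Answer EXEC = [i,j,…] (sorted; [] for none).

EXEC = [2]

[0] flags=1000 → (cmp)
[1] flags=1000 EQ?F → skip
[2] flags=1000 LT?T → r1=0x86
[3] flags=1000 GT?F → skip
[4] flags=0011 → (cmp)
[5] flags=0011 CC?F → skip
[6] flags=0011 EQ?F → skip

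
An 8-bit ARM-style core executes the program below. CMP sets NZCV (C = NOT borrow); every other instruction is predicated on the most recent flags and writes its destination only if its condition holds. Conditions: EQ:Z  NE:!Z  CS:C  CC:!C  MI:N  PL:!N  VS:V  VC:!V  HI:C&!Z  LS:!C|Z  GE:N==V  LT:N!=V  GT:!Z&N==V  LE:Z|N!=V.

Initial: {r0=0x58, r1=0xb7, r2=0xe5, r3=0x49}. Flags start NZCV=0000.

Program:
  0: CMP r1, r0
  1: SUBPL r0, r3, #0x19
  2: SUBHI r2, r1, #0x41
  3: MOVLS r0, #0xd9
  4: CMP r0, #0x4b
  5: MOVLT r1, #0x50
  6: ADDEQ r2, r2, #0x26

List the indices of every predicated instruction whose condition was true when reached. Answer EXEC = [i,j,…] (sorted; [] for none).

[0] flags=0011 → (cmp)
[1] flags=0011 PL?T → r0=0x30
[2] flags=0011 HI?T → r2=0x76
[3] flags=0011 LS?F → skip
[4] flags=1000 → (cmp)
[5] flags=1000 LT?T → r1=0x50
[6] flags=1000 EQ?F → skip

EXEC = [1,2,5]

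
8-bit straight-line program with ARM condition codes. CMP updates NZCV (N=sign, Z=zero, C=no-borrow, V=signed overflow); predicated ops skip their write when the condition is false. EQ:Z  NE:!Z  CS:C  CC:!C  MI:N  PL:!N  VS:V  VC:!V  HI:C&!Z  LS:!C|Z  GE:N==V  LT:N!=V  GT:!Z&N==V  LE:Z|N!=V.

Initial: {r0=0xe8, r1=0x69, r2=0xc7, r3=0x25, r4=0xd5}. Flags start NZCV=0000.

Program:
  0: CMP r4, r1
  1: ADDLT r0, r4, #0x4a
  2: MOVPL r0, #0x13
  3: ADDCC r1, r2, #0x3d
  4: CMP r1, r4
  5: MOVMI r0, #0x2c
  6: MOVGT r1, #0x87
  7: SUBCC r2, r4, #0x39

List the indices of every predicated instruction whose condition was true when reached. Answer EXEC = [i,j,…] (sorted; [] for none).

EXEC = [1,2,5,6,7]

[0] flags=0011 → (cmp)
[1] flags=0011 LT?T → r0=0x1f
[2] flags=0011 PL?T → r0=0x13
[3] flags=0011 CC?F → skip
[4] flags=1001 → (cmp)
[5] flags=1001 MI?T → r0=0x2c
[6] flags=1001 GT?T → r1=0x87
[7] flags=1001 CC?T → r2=0x9c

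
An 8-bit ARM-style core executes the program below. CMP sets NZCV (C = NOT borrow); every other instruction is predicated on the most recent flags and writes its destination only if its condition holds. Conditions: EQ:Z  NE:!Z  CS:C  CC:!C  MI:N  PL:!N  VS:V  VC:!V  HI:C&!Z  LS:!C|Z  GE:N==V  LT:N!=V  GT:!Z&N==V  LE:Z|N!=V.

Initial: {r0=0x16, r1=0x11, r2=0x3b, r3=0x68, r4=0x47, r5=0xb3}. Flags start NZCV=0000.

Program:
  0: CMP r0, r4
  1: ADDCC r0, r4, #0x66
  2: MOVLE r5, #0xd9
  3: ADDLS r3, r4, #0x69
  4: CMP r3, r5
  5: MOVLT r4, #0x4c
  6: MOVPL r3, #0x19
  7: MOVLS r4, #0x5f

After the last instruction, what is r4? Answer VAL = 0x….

0: ✓ CMP  NZCV=1000
1: ✓ ADDCC  r0←0xad
2: ✓ MOVLE  r5←0xd9
3: ✓ ADDLS  r3←0xb0
4: ✓ CMP  NZCV=1000
5: ✓ MOVLT  r4←0x4c
6: · MOVPL
7: ✓ MOVLS  r4←0x5f

VAL = 0x5f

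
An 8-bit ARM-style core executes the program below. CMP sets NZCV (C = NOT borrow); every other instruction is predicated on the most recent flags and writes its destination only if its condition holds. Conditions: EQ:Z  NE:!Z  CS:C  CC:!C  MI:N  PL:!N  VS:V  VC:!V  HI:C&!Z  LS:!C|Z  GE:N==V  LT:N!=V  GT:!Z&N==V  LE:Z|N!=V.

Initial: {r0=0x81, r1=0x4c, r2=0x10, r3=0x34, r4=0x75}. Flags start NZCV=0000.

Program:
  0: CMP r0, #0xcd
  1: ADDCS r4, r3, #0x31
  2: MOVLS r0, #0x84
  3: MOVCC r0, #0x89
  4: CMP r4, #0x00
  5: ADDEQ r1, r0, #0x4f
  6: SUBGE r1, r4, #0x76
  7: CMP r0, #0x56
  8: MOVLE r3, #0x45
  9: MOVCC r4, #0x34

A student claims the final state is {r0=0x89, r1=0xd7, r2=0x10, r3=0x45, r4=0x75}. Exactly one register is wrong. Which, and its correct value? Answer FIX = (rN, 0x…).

FIX = (r1, 0xff)

0: ✓ CMP  NZCV=1000
1: · ADDCS
2: ✓ MOVLS  r0←0x84
3: ✓ MOVCC  r0←0x89
4: ✓ CMP  NZCV=0010
5: · ADDEQ
6: ✓ SUBGE  r1←0xff
7: ✓ CMP  NZCV=0011
8: ✓ MOVLE  r3←0x45
9: · MOVCC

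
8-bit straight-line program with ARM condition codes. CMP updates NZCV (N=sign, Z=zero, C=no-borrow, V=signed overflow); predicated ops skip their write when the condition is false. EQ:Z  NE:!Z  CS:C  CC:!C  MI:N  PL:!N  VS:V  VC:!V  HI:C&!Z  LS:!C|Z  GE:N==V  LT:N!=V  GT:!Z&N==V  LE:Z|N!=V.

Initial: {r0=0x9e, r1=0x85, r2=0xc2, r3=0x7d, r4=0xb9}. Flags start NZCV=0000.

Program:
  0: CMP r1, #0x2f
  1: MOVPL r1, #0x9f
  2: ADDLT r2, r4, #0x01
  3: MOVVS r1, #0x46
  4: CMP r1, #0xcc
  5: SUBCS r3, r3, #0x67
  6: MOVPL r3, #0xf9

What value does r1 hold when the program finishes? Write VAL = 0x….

[0] flags=0011 → (cmp)
[1] flags=0011 PL?T → r1=0x9f
[2] flags=0011 LT?T → r2=0xba
[3] flags=0011 VS?T → r1=0x46
[4] flags=0000 → (cmp)
[5] flags=0000 CS?F → skip
[6] flags=0000 PL?T → r3=0xf9

VAL = 0x46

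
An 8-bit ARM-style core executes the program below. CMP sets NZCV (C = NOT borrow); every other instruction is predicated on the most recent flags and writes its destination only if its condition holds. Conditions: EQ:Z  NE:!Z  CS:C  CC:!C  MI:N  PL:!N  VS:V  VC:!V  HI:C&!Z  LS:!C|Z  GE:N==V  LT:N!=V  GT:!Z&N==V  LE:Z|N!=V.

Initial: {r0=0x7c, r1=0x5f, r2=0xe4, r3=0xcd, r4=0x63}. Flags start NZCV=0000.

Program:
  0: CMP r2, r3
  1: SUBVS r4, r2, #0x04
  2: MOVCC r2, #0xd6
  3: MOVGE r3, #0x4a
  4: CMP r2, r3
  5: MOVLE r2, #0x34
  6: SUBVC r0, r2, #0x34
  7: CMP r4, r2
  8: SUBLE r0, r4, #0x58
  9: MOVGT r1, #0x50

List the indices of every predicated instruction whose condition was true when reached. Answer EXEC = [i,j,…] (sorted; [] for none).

0: ✓ CMP  NZCV=0010
1: · SUBVS
2: · MOVCC
3: ✓ MOVGE  r3←0x4a
4: ✓ CMP  NZCV=1010
5: ✓ MOVLE  r2←0x34
6: ✓ SUBVC  r0←0x00
7: ✓ CMP  NZCV=0010
8: · SUBLE
9: ✓ MOVGT  r1←0x50

EXEC = [3,5,6,9]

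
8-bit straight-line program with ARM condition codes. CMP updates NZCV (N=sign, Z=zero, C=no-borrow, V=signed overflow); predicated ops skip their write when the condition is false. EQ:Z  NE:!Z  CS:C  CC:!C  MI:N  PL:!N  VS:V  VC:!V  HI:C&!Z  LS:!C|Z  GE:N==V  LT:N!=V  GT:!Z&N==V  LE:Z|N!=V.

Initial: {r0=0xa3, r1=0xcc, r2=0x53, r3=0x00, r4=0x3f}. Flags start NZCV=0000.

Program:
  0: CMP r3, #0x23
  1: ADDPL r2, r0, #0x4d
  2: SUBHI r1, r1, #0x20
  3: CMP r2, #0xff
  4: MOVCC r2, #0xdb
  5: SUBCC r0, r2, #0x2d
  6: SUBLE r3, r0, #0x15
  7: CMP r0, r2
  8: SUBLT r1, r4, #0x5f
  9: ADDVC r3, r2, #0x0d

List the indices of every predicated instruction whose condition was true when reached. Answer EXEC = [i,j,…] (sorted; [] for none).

0: ✓ CMP  NZCV=1000
1: · ADDPL
2: · SUBHI
3: ✓ CMP  NZCV=0000
4: ✓ MOVCC  r2←0xdb
5: ✓ SUBCC  r0←0xae
6: · SUBLE
7: ✓ CMP  NZCV=1000
8: ✓ SUBLT  r1←0xe0
9: ✓ ADDVC  r3←0xe8

EXEC = [4,5,8,9]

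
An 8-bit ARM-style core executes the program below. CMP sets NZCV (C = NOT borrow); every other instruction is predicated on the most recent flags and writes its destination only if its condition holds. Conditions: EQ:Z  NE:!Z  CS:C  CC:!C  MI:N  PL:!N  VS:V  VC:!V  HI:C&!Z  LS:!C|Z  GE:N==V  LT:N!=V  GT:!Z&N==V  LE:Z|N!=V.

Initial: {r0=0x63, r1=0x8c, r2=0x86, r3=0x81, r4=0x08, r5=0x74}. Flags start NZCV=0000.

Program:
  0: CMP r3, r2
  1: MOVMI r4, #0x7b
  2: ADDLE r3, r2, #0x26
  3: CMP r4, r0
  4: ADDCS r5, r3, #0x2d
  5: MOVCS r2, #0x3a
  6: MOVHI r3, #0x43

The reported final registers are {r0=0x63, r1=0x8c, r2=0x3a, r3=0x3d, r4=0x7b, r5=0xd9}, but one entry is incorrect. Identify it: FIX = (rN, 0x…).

FIX = (r3, 0x43)

0: ✓ CMP  NZCV=1000
1: ✓ MOVMI  r4←0x7b
2: ✓ ADDLE  r3←0xac
3: ✓ CMP  NZCV=0010
4: ✓ ADDCS  r5←0xd9
5: ✓ MOVCS  r2←0x3a
6: ✓ MOVHI  r3←0x43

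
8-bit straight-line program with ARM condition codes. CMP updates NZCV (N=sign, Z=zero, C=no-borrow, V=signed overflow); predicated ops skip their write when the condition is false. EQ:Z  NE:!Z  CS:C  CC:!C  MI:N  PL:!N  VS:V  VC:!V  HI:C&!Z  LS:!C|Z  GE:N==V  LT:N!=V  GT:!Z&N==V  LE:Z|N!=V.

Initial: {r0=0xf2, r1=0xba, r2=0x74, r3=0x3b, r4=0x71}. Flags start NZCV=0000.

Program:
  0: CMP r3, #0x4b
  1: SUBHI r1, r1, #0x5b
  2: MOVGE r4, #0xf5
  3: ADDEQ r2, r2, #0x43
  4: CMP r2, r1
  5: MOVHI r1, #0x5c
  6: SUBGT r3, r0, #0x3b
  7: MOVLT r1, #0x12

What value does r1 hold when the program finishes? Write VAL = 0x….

VAL = 0xba

0: ✓ CMP  NZCV=1000
1: · SUBHI
2: · MOVGE
3: · ADDEQ
4: ✓ CMP  NZCV=1001
5: · MOVHI
6: ✓ SUBGT  r3←0xb7
7: · MOVLT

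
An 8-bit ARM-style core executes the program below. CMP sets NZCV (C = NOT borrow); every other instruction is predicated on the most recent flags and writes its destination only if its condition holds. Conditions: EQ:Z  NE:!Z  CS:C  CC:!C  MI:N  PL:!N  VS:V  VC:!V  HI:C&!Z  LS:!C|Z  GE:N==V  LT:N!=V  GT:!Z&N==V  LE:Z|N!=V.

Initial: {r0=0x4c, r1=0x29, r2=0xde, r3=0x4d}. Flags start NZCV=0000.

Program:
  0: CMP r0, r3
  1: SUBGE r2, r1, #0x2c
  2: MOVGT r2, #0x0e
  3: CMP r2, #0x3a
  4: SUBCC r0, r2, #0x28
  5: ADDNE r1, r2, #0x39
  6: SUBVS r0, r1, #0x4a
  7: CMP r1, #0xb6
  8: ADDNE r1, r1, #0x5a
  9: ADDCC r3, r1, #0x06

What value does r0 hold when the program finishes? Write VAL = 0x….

[0] flags=1000 → (cmp)
[1] flags=1000 GE?F → skip
[2] flags=1000 GT?F → skip
[3] flags=1010 → (cmp)
[4] flags=1010 CC?F → skip
[5] flags=1010 NE?T → r1=0x17
[6] flags=1010 VS?F → skip
[7] flags=0000 → (cmp)
[8] flags=0000 NE?T → r1=0x71
[9] flags=0000 CC?T → r3=0x77

VAL = 0x4c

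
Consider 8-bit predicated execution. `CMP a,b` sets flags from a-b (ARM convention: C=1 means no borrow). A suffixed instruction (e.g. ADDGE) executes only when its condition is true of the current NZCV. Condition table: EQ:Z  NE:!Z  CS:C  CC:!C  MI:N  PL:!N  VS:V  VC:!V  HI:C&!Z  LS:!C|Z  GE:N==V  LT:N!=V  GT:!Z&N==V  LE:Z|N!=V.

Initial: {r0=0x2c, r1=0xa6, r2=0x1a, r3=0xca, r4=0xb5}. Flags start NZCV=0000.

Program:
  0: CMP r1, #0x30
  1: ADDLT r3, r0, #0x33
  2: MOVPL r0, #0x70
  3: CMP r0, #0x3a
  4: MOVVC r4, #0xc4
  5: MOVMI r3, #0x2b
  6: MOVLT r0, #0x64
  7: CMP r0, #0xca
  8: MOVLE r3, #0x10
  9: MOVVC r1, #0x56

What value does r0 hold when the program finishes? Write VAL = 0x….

0: ✓ CMP  NZCV=0011
1: ✓ ADDLT  r3←0x5f
2: ✓ MOVPL  r0←0x70
3: ✓ CMP  NZCV=0010
4: ✓ MOVVC  r4←0xc4
5: · MOVMI
6: · MOVLT
7: ✓ CMP  NZCV=1001
8: · MOVLE
9: · MOVVC

VAL = 0x70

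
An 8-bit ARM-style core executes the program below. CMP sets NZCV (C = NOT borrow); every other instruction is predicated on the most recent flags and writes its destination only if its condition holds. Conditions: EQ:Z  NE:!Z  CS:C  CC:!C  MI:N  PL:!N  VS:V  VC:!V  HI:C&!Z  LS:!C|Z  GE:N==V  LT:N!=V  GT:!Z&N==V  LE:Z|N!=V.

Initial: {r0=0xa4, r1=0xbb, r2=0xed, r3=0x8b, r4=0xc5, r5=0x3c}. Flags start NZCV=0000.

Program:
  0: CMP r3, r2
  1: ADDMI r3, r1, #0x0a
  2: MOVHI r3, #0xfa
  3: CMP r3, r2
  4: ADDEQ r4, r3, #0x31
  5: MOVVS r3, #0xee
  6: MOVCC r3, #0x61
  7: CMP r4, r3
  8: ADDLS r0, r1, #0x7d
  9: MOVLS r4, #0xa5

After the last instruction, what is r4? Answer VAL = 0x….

[0] flags=1000 → (cmp)
[1] flags=1000 MI?T → r3=0xc5
[2] flags=1000 HI?F → skip
[3] flags=1000 → (cmp)
[4] flags=1000 EQ?F → skip
[5] flags=1000 VS?F → skip
[6] flags=1000 CC?T → r3=0x61
[7] flags=0011 → (cmp)
[8] flags=0011 LS?F → skip
[9] flags=0011 LS?F → skip

VAL = 0xc5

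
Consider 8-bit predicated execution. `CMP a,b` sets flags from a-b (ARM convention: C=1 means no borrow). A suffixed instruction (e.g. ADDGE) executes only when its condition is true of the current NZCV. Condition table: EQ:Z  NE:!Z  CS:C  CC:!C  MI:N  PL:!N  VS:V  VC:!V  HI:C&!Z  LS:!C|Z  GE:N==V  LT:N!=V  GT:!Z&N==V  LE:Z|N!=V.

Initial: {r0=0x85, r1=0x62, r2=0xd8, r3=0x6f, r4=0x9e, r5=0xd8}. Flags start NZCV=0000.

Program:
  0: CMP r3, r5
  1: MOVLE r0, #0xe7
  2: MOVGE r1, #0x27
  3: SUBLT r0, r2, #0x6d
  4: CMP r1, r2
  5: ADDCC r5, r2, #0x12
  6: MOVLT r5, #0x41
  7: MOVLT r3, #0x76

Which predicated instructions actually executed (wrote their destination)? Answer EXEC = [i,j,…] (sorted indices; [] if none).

[0] flags=1001 → (cmp)
[1] flags=1001 LE?F → skip
[2] flags=1001 GE?T → r1=0x27
[3] flags=1001 LT?F → skip
[4] flags=0000 → (cmp)
[5] flags=0000 CC?T → r5=0xea
[6] flags=0000 LT?F → skip
[7] flags=0000 LT?F → skip

EXEC = [2,5]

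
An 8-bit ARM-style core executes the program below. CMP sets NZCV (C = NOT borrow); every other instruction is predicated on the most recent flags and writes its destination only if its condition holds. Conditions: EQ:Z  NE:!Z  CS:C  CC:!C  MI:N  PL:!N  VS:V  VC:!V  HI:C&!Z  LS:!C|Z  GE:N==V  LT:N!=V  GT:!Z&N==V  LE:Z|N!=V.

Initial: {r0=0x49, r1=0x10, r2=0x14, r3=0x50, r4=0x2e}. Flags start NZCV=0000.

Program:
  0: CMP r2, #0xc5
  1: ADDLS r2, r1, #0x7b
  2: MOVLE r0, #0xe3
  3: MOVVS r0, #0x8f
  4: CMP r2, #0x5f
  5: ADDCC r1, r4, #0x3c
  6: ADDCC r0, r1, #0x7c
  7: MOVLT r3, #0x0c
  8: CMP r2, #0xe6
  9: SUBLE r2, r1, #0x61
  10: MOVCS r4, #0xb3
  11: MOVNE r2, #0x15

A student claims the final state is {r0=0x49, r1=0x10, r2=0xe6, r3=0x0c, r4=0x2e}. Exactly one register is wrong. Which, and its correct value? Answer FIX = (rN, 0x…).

FIX = (r2, 0x15)

[0] flags=0000 → (cmp)
[1] flags=0000 LS?T → r2=0x8b
[2] flags=0000 LE?F → skip
[3] flags=0000 VS?F → skip
[4] flags=0011 → (cmp)
[5] flags=0011 CC?F → skip
[6] flags=0011 CC?F → skip
[7] flags=0011 LT?T → r3=0x0c
[8] flags=1000 → (cmp)
[9] flags=1000 LE?T → r2=0xaf
[10] flags=1000 CS?F → skip
[11] flags=1000 NE?T → r2=0x15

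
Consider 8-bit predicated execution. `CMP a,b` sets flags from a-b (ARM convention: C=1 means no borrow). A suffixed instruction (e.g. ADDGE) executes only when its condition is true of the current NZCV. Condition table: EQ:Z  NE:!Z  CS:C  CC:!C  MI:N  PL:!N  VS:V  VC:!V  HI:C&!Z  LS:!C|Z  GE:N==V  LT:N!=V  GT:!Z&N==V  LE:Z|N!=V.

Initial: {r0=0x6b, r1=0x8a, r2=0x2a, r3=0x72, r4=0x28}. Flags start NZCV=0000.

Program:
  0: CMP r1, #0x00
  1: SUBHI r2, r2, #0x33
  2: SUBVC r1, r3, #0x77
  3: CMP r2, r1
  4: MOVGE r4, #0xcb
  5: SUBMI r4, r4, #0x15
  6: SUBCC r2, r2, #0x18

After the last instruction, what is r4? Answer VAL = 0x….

VAL = 0x13

0: ✓ CMP  NZCV=1010
1: ✓ SUBHI  r2←0xf7
2: ✓ SUBVC  r1←0xfb
3: ✓ CMP  NZCV=1000
4: · MOVGE
5: ✓ SUBMI  r4←0x13
6: ✓ SUBCC  r2←0xdf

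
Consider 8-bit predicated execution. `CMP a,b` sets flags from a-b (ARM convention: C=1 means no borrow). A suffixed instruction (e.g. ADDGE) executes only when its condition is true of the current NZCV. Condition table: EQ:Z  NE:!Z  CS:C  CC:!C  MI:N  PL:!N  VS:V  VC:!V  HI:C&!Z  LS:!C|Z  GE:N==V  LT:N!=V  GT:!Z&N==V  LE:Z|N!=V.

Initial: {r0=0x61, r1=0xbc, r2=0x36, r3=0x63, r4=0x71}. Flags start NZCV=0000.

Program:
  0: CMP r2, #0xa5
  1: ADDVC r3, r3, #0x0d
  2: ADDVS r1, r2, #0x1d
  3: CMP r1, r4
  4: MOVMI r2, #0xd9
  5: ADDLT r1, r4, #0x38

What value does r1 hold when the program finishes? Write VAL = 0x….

0: ✓ CMP  NZCV=1001
1: · ADDVC
2: ✓ ADDVS  r1←0x53
3: ✓ CMP  NZCV=1000
4: ✓ MOVMI  r2←0xd9
5: ✓ ADDLT  r1←0xa9

VAL = 0xa9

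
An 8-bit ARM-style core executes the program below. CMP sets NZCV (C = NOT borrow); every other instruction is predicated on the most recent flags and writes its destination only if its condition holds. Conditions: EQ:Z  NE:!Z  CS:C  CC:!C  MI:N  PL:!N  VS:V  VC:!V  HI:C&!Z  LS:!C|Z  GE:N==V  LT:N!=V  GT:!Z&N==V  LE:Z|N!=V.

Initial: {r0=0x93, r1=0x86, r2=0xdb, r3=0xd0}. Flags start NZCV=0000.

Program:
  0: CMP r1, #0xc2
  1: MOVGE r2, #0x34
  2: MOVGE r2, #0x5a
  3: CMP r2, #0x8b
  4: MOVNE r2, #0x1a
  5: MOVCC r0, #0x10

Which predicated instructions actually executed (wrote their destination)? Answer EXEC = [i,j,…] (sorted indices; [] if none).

EXEC = [4]

[0] flags=1000 → (cmp)
[1] flags=1000 GE?F → skip
[2] flags=1000 GE?F → skip
[3] flags=0010 → (cmp)
[4] flags=0010 NE?T → r2=0x1a
[5] flags=0010 CC?F → skip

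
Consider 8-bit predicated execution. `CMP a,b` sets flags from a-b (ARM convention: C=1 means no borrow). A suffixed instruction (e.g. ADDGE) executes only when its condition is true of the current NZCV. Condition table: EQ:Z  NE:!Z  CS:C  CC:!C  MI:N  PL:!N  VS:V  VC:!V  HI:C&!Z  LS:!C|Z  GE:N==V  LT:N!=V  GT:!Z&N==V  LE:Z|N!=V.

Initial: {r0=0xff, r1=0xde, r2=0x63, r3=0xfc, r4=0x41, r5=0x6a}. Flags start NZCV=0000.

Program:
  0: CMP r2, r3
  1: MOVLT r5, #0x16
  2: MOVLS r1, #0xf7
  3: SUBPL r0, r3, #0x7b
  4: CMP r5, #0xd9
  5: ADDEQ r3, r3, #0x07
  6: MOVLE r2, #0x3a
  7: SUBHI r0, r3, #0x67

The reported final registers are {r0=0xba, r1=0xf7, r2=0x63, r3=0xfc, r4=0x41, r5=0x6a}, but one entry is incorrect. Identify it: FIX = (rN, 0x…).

[0] flags=0000 → (cmp)
[1] flags=0000 LT?F → skip
[2] flags=0000 LS?T → r1=0xf7
[3] flags=0000 PL?T → r0=0x81
[4] flags=1001 → (cmp)
[5] flags=1001 EQ?F → skip
[6] flags=1001 LE?F → skip
[7] flags=1001 HI?F → skip

FIX = (r0, 0x81)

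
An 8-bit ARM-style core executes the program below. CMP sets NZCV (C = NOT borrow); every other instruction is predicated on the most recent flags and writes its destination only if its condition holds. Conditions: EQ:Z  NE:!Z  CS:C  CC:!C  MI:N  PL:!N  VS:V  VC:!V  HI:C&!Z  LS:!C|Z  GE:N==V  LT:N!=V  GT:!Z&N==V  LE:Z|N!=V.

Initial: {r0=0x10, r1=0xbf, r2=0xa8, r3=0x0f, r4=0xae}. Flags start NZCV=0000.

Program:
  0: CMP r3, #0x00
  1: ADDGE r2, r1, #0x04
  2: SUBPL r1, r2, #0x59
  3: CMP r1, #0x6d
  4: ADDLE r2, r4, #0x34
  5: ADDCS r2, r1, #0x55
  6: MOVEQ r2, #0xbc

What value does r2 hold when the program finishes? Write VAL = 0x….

0: ✓ CMP  NZCV=0010
1: ✓ ADDGE  r2←0xc3
2: ✓ SUBPL  r1←0x6a
3: ✓ CMP  NZCV=1000
4: ✓ ADDLE  r2←0xe2
5: · ADDCS
6: · MOVEQ

VAL = 0xe2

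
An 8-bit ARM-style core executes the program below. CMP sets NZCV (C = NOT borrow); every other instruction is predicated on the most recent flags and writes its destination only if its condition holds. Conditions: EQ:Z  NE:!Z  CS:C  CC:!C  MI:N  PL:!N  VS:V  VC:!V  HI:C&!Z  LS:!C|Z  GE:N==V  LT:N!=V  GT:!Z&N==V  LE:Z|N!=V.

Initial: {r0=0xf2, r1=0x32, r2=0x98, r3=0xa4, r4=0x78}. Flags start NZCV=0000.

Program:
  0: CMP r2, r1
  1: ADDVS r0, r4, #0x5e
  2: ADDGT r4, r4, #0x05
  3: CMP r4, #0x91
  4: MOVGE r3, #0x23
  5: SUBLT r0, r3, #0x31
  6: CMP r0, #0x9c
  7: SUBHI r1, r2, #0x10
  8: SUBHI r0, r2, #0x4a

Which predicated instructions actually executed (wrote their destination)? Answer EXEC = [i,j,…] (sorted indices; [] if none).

0: ✓ CMP  NZCV=0011
1: ✓ ADDVS  r0←0xd6
2: · ADDGT
3: ✓ CMP  NZCV=1001
4: ✓ MOVGE  r3←0x23
5: · SUBLT
6: ✓ CMP  NZCV=0010
7: ✓ SUBHI  r1←0x88
8: ✓ SUBHI  r0←0x4e

EXEC = [1,4,7,8]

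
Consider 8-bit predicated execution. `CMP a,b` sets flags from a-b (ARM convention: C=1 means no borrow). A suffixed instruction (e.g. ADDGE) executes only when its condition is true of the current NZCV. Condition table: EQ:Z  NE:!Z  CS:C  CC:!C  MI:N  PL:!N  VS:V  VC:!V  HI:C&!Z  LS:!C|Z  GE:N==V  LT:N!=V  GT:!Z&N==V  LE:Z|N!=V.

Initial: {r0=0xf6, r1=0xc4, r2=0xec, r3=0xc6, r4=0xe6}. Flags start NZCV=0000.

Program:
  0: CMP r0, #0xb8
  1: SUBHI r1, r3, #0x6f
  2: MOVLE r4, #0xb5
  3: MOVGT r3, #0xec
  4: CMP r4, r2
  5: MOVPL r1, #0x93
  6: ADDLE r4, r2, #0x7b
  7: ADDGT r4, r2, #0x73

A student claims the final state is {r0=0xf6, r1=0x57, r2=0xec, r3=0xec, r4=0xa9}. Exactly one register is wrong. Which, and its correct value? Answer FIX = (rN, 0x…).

[0] flags=0010 → (cmp)
[1] flags=0010 HI?T → r1=0x57
[2] flags=0010 LE?F → skip
[3] flags=0010 GT?T → r3=0xec
[4] flags=1000 → (cmp)
[5] flags=1000 PL?F → skip
[6] flags=1000 LE?T → r4=0x67
[7] flags=1000 GT?F → skip

FIX = (r4, 0x67)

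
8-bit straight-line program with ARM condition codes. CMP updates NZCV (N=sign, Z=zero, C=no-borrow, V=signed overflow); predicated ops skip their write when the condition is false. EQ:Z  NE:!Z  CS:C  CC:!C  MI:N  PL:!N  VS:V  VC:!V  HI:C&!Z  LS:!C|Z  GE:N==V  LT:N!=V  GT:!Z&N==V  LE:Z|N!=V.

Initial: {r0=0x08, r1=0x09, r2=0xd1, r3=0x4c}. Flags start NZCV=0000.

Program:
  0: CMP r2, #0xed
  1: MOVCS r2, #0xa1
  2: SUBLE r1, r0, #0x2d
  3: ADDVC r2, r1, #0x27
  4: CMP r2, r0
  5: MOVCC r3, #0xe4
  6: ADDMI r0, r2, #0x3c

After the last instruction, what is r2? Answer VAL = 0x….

VAL = 0x02

[0] flags=1000 → (cmp)
[1] flags=1000 CS?F → skip
[2] flags=1000 LE?T → r1=0xdb
[3] flags=1000 VC?T → r2=0x02
[4] flags=1000 → (cmp)
[5] flags=1000 CC?T → r3=0xe4
[6] flags=1000 MI?T → r0=0x3e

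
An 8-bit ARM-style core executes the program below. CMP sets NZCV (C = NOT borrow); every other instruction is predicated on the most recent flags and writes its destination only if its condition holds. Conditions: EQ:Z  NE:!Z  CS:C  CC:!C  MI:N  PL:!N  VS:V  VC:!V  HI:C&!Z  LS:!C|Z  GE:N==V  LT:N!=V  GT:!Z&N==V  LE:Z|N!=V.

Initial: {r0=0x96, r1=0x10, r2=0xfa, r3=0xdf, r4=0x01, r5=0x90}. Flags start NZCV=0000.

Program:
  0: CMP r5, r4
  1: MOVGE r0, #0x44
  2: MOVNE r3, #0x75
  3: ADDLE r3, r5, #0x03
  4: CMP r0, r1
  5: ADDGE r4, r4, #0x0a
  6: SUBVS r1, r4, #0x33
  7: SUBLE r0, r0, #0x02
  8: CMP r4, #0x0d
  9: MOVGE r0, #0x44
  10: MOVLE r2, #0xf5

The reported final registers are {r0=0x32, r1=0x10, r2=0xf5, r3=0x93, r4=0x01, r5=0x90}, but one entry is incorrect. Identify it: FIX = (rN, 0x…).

0: ✓ CMP  NZCV=1010
1: · MOVGE
2: ✓ MOVNE  r3←0x75
3: ✓ ADDLE  r3←0x93
4: ✓ CMP  NZCV=1010
5: · ADDGE
6: · SUBVS
7: ✓ SUBLE  r0←0x94
8: ✓ CMP  NZCV=1000
9: · MOVGE
10: ✓ MOVLE  r2←0xf5

FIX = (r0, 0x94)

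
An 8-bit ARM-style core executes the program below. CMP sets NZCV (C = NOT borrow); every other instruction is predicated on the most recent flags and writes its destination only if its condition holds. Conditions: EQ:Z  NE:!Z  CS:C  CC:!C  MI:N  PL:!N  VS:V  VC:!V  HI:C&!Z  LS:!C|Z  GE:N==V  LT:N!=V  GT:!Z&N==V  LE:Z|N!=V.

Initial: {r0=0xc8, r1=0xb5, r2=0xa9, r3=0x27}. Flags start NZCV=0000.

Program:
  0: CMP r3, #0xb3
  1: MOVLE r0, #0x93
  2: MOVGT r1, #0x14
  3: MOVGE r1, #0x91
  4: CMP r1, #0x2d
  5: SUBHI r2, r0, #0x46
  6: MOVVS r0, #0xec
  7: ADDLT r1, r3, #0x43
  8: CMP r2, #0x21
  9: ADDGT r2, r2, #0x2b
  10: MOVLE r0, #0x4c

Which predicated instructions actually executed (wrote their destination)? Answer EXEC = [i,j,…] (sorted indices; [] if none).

EXEC = [2,3,5,6,7,10]

[0] flags=0000 → (cmp)
[1] flags=0000 LE?F → skip
[2] flags=0000 GT?T → r1=0x14
[3] flags=0000 GE?T → r1=0x91
[4] flags=0011 → (cmp)
[5] flags=0011 HI?T → r2=0x82
[6] flags=0011 VS?T → r0=0xec
[7] flags=0011 LT?T → r1=0x6a
[8] flags=0011 → (cmp)
[9] flags=0011 GT?F → skip
[10] flags=0011 LE?T → r0=0x4c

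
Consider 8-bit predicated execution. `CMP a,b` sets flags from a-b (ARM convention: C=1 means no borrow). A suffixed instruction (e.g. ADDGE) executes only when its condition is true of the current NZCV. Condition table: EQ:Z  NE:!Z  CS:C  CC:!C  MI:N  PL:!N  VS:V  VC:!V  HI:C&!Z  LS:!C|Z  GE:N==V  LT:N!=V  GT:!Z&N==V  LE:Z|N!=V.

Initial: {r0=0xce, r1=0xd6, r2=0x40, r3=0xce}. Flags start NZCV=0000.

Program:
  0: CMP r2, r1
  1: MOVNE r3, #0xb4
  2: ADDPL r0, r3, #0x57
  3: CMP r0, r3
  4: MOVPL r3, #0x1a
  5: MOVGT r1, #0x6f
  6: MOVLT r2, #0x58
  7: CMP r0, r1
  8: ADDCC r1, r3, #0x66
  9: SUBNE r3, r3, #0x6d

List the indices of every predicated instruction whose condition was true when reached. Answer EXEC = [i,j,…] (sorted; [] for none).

[0] flags=0000 → (cmp)
[1] flags=0000 NE?T → r3=0xb4
[2] flags=0000 PL?T → r0=0x0b
[3] flags=0000 → (cmp)
[4] flags=0000 PL?T → r3=0x1a
[5] flags=0000 GT?T → r1=0x6f
[6] flags=0000 LT?F → skip
[7] flags=1000 → (cmp)
[8] flags=1000 CC?T → r1=0x80
[9] flags=1000 NE?T → r3=0xad

EXEC = [1,2,4,5,8,9]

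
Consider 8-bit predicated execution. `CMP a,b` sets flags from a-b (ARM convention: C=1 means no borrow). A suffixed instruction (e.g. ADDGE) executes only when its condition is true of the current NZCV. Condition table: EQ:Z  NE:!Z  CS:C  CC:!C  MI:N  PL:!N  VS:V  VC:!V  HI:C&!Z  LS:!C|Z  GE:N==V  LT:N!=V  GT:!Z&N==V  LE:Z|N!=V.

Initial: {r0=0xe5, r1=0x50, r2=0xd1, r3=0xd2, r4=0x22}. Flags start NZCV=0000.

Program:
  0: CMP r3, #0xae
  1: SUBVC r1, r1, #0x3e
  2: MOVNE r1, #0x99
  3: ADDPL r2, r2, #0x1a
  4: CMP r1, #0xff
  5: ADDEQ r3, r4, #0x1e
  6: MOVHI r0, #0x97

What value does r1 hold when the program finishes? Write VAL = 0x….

[0] flags=0010 → (cmp)
[1] flags=0010 VC?T → r1=0x12
[2] flags=0010 NE?T → r1=0x99
[3] flags=0010 PL?T → r2=0xeb
[4] flags=1000 → (cmp)
[5] flags=1000 EQ?F → skip
[6] flags=1000 HI?F → skip

VAL = 0x99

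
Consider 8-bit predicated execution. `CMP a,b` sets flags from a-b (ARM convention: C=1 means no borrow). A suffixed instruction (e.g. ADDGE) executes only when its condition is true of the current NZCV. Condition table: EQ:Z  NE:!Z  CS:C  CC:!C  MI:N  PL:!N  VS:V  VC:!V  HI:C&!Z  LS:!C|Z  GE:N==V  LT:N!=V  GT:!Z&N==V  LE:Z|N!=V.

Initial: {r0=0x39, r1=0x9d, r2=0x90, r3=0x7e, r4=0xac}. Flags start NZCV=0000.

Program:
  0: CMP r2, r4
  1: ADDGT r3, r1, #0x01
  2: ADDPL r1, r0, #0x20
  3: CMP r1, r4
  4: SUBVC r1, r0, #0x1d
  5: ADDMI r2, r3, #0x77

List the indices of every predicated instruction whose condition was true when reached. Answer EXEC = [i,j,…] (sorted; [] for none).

0: ✓ CMP  NZCV=1000
1: · ADDGT
2: · ADDPL
3: ✓ CMP  NZCV=1000
4: ✓ SUBVC  r1←0x1c
5: ✓ ADDMI  r2←0xf5

EXEC = [4,5]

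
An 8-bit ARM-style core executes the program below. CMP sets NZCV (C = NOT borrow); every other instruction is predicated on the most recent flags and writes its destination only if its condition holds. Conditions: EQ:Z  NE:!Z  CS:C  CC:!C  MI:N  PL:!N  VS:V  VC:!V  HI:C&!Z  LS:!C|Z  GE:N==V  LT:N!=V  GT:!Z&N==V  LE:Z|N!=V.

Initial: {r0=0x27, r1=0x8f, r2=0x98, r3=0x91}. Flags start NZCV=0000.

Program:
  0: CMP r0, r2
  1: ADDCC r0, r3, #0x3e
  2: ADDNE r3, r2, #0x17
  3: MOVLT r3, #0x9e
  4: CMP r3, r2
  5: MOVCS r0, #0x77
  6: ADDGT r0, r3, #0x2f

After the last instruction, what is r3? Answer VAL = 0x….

VAL = 0xaf

0: ✓ CMP  NZCV=1001
1: ✓ ADDCC  r0←0xcf
2: ✓ ADDNE  r3←0xaf
3: · MOVLT
4: ✓ CMP  NZCV=0010
5: ✓ MOVCS  r0←0x77
6: ✓ ADDGT  r0←0xde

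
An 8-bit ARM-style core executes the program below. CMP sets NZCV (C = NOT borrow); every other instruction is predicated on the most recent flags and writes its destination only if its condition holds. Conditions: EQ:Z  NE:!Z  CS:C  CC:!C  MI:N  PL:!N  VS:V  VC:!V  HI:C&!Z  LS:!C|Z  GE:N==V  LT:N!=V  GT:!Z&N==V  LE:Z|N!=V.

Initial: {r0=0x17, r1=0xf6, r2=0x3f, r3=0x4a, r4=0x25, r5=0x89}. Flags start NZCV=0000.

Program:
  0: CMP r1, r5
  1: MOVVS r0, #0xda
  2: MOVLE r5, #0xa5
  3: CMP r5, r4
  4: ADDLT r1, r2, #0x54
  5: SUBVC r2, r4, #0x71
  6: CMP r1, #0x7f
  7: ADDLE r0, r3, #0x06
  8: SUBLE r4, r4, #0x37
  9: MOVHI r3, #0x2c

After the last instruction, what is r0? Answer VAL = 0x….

VAL = 0x50

[0] flags=0010 → (cmp)
[1] flags=0010 VS?F → skip
[2] flags=0010 LE?F → skip
[3] flags=0011 → (cmp)
[4] flags=0011 LT?T → r1=0x93
[5] flags=0011 VC?F → skip
[6] flags=0011 → (cmp)
[7] flags=0011 LE?T → r0=0x50
[8] flags=0011 LE?T → r4=0xee
[9] flags=0011 HI?T → r3=0x2c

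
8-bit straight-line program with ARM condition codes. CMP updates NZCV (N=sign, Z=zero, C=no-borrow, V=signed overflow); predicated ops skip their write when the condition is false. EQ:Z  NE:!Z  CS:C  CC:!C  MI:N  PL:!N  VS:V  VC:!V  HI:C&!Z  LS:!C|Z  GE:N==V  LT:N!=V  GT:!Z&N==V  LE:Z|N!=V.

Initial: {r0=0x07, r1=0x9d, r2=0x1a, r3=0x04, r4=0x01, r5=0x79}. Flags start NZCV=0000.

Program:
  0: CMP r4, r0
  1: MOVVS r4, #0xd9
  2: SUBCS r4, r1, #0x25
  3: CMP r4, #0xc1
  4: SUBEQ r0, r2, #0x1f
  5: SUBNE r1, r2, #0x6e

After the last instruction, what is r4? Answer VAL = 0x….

0: ✓ CMP  NZCV=1000
1: · MOVVS
2: · SUBCS
3: ✓ CMP  NZCV=0000
4: · SUBEQ
5: ✓ SUBNE  r1←0xac

VAL = 0x01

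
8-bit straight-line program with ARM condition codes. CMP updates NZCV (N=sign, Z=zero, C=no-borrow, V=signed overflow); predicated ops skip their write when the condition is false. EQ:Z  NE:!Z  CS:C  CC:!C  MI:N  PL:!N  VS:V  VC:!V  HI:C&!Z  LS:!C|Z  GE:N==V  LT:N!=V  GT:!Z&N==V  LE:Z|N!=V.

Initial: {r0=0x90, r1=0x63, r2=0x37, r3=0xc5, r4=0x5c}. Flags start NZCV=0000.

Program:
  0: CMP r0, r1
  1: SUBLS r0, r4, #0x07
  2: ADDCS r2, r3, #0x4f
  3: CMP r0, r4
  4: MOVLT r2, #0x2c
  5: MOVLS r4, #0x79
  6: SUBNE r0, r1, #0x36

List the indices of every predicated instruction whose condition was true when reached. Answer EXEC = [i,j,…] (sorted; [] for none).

[0] flags=0011 → (cmp)
[1] flags=0011 LS?F → skip
[2] flags=0011 CS?T → r2=0x14
[3] flags=0011 → (cmp)
[4] flags=0011 LT?T → r2=0x2c
[5] flags=0011 LS?F → skip
[6] flags=0011 NE?T → r0=0x2d

EXEC = [2,4,6]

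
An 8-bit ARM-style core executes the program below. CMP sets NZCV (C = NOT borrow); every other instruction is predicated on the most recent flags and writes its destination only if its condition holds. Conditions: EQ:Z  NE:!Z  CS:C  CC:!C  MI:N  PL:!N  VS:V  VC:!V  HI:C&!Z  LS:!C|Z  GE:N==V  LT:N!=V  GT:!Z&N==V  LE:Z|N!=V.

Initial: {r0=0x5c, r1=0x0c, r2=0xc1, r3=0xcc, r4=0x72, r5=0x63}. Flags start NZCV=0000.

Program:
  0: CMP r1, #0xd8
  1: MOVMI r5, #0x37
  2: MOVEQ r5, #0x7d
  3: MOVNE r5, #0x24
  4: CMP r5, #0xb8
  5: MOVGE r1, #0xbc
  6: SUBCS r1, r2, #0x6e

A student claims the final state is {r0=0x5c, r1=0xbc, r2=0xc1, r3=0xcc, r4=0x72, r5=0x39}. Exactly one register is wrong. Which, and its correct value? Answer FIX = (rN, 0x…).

[0] flags=0000 → (cmp)
[1] flags=0000 MI?F → skip
[2] flags=0000 EQ?F → skip
[3] flags=0000 NE?T → r5=0x24
[4] flags=0000 → (cmp)
[5] flags=0000 GE?T → r1=0xbc
[6] flags=0000 CS?F → skip

FIX = (r5, 0x24)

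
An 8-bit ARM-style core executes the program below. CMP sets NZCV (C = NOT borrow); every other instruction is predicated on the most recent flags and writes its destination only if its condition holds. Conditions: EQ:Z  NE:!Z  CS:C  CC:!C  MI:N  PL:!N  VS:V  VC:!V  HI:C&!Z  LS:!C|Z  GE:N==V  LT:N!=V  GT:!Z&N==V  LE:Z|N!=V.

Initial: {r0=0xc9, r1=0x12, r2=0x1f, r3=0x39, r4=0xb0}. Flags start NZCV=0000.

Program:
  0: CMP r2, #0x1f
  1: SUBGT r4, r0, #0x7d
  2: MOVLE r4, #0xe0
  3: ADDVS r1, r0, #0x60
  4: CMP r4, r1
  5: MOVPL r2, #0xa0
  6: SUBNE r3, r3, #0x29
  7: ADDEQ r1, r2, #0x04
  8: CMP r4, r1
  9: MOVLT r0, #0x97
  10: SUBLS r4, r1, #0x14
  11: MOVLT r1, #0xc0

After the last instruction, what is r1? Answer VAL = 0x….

VAL = 0xc0

[0] flags=0110 → (cmp)
[1] flags=0110 GT?F → skip
[2] flags=0110 LE?T → r4=0xe0
[3] flags=0110 VS?F → skip
[4] flags=1010 → (cmp)
[5] flags=1010 PL?F → skip
[6] flags=1010 NE?T → r3=0x10
[7] flags=1010 EQ?F → skip
[8] flags=1010 → (cmp)
[9] flags=1010 LT?T → r0=0x97
[10] flags=1010 LS?F → skip
[11] flags=1010 LT?T → r1=0xc0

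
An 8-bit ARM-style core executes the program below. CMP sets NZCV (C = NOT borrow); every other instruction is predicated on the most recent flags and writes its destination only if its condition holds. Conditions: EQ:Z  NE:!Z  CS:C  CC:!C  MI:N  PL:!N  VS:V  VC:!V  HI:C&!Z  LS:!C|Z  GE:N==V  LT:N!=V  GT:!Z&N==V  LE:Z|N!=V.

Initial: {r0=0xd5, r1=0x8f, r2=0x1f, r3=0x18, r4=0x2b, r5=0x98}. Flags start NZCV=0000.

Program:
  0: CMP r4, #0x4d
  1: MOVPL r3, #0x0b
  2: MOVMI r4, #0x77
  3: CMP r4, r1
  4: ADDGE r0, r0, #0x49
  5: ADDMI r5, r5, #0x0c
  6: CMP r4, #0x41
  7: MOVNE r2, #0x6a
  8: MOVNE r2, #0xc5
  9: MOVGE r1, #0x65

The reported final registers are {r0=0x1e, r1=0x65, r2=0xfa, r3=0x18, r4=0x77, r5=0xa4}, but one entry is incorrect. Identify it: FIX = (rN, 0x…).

[0] flags=1000 → (cmp)
[1] flags=1000 PL?F → skip
[2] flags=1000 MI?T → r4=0x77
[3] flags=1001 → (cmp)
[4] flags=1001 GE?T → r0=0x1e
[5] flags=1001 MI?T → r5=0xa4
[6] flags=0010 → (cmp)
[7] flags=0010 NE?T → r2=0x6a
[8] flags=0010 NE?T → r2=0xc5
[9] flags=0010 GE?T → r1=0x65

FIX = (r2, 0xc5)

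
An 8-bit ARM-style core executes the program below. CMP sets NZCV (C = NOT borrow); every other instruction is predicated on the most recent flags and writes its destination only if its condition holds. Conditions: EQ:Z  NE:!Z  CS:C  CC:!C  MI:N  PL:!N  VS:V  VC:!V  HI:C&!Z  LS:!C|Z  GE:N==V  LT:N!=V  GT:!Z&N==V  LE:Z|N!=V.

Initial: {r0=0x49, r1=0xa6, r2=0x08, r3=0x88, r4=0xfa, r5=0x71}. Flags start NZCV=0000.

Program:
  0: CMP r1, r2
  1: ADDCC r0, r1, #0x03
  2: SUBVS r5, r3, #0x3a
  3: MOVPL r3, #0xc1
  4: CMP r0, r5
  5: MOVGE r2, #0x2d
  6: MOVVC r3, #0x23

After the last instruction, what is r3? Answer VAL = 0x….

VAL = 0x23

0: ✓ CMP  NZCV=1010
1: · ADDCC
2: · SUBVS
3: · MOVPL
4: ✓ CMP  NZCV=1000
5: · MOVGE
6: ✓ MOVVC  r3←0x23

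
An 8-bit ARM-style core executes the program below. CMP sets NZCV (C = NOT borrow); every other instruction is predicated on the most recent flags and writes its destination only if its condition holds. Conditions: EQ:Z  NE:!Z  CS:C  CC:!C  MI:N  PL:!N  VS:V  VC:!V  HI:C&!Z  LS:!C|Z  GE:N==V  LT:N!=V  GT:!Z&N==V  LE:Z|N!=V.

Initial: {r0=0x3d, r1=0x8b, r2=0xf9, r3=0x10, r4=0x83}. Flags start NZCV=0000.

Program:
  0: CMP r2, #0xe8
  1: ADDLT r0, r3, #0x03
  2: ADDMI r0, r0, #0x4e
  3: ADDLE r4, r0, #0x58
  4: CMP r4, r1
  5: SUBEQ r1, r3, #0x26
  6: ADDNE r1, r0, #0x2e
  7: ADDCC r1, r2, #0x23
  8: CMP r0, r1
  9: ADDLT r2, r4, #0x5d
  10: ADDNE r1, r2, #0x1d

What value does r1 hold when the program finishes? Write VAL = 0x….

VAL = 0x16

0: ✓ CMP  NZCV=0010
1: · ADDLT
2: · ADDMI
3: · ADDLE
4: ✓ CMP  NZCV=1000
5: · SUBEQ
6: ✓ ADDNE  r1←0x6b
7: ✓ ADDCC  r1←0x1c
8: ✓ CMP  NZCV=0010
9: · ADDLT
10: ✓ ADDNE  r1←0x16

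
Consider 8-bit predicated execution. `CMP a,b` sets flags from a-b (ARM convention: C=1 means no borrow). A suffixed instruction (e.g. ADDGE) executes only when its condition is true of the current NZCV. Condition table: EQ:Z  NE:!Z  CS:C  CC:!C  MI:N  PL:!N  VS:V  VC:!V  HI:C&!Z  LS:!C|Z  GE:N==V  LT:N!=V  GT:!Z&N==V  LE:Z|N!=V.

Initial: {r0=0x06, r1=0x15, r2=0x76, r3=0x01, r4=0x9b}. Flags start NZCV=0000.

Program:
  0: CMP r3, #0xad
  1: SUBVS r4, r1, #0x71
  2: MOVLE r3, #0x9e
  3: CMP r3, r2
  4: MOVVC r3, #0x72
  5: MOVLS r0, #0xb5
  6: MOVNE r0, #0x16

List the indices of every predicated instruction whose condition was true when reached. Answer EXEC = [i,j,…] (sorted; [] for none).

0: ✓ CMP  NZCV=0000
1: · SUBVS
2: · MOVLE
3: ✓ CMP  NZCV=1000
4: ✓ MOVVC  r3←0x72
5: ✓ MOVLS  r0←0xb5
6: ✓ MOVNE  r0←0x16

EXEC = [4,5,6]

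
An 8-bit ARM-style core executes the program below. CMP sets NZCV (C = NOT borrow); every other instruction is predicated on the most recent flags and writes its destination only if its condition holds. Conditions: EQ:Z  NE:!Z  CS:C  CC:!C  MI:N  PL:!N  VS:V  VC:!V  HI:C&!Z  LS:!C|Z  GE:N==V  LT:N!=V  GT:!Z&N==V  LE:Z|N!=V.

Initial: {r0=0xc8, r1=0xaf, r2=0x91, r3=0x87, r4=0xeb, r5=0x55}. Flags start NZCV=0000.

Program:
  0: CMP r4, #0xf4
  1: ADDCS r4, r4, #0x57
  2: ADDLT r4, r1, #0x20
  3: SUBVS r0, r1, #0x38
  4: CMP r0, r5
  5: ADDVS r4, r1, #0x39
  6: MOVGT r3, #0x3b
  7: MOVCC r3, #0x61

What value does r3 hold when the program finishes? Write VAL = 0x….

[0] flags=1000 → (cmp)
[1] flags=1000 CS?F → skip
[2] flags=1000 LT?T → r4=0xcf
[3] flags=1000 VS?F → skip
[4] flags=0011 → (cmp)
[5] flags=0011 VS?T → r4=0xe8
[6] flags=0011 GT?F → skip
[7] flags=0011 CC?F → skip

VAL = 0x87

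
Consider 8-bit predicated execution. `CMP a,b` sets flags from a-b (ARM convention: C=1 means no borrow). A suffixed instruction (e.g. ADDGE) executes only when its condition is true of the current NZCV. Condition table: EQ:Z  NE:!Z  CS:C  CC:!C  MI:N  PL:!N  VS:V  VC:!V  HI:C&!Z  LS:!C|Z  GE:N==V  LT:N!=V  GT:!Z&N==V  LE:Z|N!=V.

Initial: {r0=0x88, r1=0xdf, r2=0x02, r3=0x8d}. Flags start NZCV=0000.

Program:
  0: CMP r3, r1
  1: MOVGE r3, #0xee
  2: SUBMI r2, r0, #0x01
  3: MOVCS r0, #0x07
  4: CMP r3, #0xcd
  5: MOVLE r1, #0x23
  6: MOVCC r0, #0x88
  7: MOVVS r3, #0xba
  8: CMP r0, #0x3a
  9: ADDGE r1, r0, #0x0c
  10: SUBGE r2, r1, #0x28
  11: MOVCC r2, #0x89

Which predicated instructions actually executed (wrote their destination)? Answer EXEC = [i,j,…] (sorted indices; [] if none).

0: ✓ CMP  NZCV=1000
1: · MOVGE
2: ✓ SUBMI  r2←0x87
3: · MOVCS
4: ✓ CMP  NZCV=1000
5: ✓ MOVLE  r1←0x23
6: ✓ MOVCC  r0←0x88
7: · MOVVS
8: ✓ CMP  NZCV=0011
9: · ADDGE
10: · SUBGE
11: · MOVCC

EXEC = [2,5,6]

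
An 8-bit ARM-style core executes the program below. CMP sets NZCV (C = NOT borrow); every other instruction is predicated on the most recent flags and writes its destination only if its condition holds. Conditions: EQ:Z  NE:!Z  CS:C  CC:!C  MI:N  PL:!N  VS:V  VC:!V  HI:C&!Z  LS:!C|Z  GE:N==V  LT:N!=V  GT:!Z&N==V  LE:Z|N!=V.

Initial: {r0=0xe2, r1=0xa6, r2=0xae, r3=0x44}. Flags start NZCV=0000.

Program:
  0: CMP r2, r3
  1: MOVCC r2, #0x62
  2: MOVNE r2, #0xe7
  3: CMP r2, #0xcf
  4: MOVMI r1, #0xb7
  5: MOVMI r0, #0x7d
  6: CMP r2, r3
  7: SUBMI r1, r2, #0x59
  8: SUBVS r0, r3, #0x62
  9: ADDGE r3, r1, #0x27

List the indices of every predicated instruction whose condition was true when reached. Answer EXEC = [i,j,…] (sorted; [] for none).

EXEC = [2,7]

[0] flags=0011 → (cmp)
[1] flags=0011 CC?F → skip
[2] flags=0011 NE?T → r2=0xe7
[3] flags=0010 → (cmp)
[4] flags=0010 MI?F → skip
[5] flags=0010 MI?F → skip
[6] flags=1010 → (cmp)
[7] flags=1010 MI?T → r1=0x8e
[8] flags=1010 VS?F → skip
[9] flags=1010 GE?F → skip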